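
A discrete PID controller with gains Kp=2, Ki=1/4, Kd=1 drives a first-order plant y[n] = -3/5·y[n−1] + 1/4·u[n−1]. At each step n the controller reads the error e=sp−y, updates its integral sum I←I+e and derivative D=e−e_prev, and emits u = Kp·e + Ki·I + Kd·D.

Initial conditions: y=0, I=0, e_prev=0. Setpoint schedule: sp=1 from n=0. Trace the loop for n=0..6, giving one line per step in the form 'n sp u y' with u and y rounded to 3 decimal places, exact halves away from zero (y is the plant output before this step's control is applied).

0 1 3.250 0.000
1 1 -0.141 0.813
2 1 5.058 -0.523
3 1 -2.724 1.578
4 1 9.652 -1.628
5 1 -9.204 3.390
6 1 20.320 -4.335

(exact arithmetic carried between steps; '≈' marks a value shown rounded to 6 d.p. or computed from one; I and e_prev carry over from the previous line; the table rounds u and y to 3 d.p., halves away from zero)
n=0: y=0, sp=1, e=sp−y=1; I=1, D=e−e_prev=1; u=2·1+1/4·1+1·1=3.25; next y=-3/5·0+1/4·3.25=0.8125
n=1: y=0.8125, sp=1, e=sp−y=0.1875; I=1.1875, D=e−e_prev=-0.8125; u=2·0.1875+1/4·1.1875+1·(-0.8125)=-0.140625; next y=-3/5·0.8125+1/4·(-0.140625)≈-0.522656
n=2: y≈-0.522656, sp=1, e=sp−y≈1.522656; I≈2.710156, D=e−e_prev≈1.335156; u=2·1.522656+1/4·2.710156+1·1.335156≈5.058008; next y=-3/5·(-0.522656)+1/4·5.058008≈1.578096
n=3: y≈1.578096, sp=1, e=sp−y≈-0.578096; I≈2.132061, D=e−e_prev≈-2.100752; u=2·(-0.578096)+1/4·2.132061+1·(-2.100752)≈-2.723928; next y=-3/5·1.578096+1/4·(-2.723928)≈-1.627839
n=4: y≈-1.627839, sp=1, e=sp−y≈2.627839; I≈4.759900, D=e−e_prev≈3.205935; u=2·2.627839+1/4·4.759900+1·3.205935≈9.651589; next y=-3/5·(-1.627839)+1/4·9.651589≈3.389601
n=5: y≈3.389601, sp=1, e=sp−y≈-2.389601; I≈2.370299, D=e−e_prev≈-5.017440; u=2·(-2.389601)+1/4·2.370299+1·(-5.017440)≈-9.204068; next y=-3/5·3.389601+1/4·(-9.204068)≈-4.334777
n=6: y≈-4.334777, sp=1, e=sp−y≈5.334777; I≈7.705077, D=e−e_prev≈7.724378; u=2·5.334777+1/4·7.705077+1·7.724378≈20.320203; next y=-3/5·(-4.334777)+1/4·20.320203≈7.680917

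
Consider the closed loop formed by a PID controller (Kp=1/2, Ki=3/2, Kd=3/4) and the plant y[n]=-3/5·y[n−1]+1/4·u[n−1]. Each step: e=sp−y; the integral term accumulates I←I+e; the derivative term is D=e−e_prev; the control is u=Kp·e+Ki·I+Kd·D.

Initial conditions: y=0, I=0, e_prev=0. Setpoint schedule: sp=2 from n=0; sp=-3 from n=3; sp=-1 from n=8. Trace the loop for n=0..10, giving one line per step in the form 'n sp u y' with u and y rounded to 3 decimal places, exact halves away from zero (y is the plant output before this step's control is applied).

(exact arithmetic carried between steps; '≈' marks a value shown rounded to 6 d.p. or computed from one; I and e_prev carry over from the previous line; the table rounds u and y to 3 d.p., halves away from zero)
n=0: y=0, sp=2, e=sp−y=2; I=2, D=e−e_prev=2; u=1/2·2+3/2·2+3/4·2=5.5; next y=-3/5·0+1/4·5.5=1.375
n=1: y=1.375, sp=2, e=sp−y=0.625; I=2.625, D=e−e_prev=-1.375; u=1/2·0.625+3/2·2.625+3/4·(-1.375)=3.21875; next y=-3/5·1.375+1/4·3.21875≈-0.020313
n=2: y≈-0.020313, sp=2, e=sp−y≈2.020313; I≈4.645313, D=e−e_prev≈1.395313; u=1/2·2.020313+3/2·4.645313+3/4·1.395313≈9.024609; next y=-3/5·(-0.020313)+1/4·9.024609≈2.268340
n=3: y≈2.268340, sp=-3, e=sp−y≈-5.268340; I≈-0.623027, D=e−e_prev≈-7.288652; u=1/2·(-5.268340)+3/2·(-0.623027)+3/4·(-7.288652)≈-9.035200; next y=-3/5·2.268340+1/4·(-9.035200)≈-3.619804
n=4: y≈-3.619804, sp=-3, e=sp−y≈0.619804; I≈-0.003223, D=e−e_prev≈5.888144; u=1/2·0.619804+3/2·(-0.003223)+3/4·5.888144≈4.721175; next y=-3/5·(-3.619804)+1/4·4.721175≈3.352176
n=5: y≈3.352176, sp=-3, e=sp−y≈-6.352176; I≈-6.355399, D=e−e_prev≈-6.971980; u=1/2·(-6.352176)+3/2·(-6.355399)+3/4·(-6.971980)≈-17.938172; next y=-3/5·3.352176+1/4·(-17.938172)≈-6.495849
n=6: y≈-6.495849, sp=-3, e=sp−y≈3.495849; I≈-2.859551, D=e−e_prev≈9.848025; u=1/2·3.495849+3/2·(-2.859551)+3/4·9.848025≈4.844617; next y=-3/5·(-6.495849)+1/4·4.844617≈5.108663
n=7: y≈5.108663, sp=-3, e=sp−y≈-8.108663; I≈-10.968214, D=e−e_prev≈-11.604512; u=1/2·(-8.108663)+3/2·(-10.968214)+3/4·(-11.604512)≈-29.210037; next y=-3/5·5.108663+1/4·(-29.210037)≈-10.367707
n=8: y≈-10.367707, sp=-1, e=sp−y≈9.367707; I≈-1.600507, D=e−e_prev≈17.476371; u=1/2·9.367707+3/2·(-1.600507)+3/4·17.476371≈15.390371; next y=-3/5·(-10.367707)+1/4·15.390371≈10.068217
n=9: y≈10.068217, sp=-1, e=sp−y≈-11.068217; I≈-12.668724, D=e−e_prev≈-20.435925; u=1/2·(-11.068217)+3/2·(-12.668724)+3/4·(-20.435925)≈-39.864138; next y=-3/5·10.068217+1/4·(-39.864138)≈-16.006965
n=10: y≈-16.006965, sp=-1, e=sp−y≈15.006965; I≈2.338241, D=e−e_prev≈26.075182; u=1/2·15.006965+3/2·2.338241+3/4·26.075182≈30.567230; next y=-3/5·(-16.006965)+1/4·30.567230≈17.245986

0 2 5.500 0.000
1 2 3.219 1.375
2 2 9.025 -0.020
3 -3 -9.035 2.268
4 -3 4.721 -3.620
5 -3 -17.938 3.352
6 -3 4.845 -6.496
7 -3 -29.210 5.109
8 -1 15.390 -10.368
9 -1 -39.864 10.068
10 -1 30.567 -16.007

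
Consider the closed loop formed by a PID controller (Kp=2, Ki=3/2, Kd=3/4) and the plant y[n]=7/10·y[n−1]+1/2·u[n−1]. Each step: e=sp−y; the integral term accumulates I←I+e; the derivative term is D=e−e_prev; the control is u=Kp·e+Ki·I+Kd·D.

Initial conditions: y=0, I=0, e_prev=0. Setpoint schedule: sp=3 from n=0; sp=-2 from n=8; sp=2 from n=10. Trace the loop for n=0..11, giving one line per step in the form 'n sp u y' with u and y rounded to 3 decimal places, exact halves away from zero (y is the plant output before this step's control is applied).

(exact arithmetic carried between steps; '≈' marks a value shown rounded to 6 d.p. or computed from one; I and e_prev carry over from the previous line; the table rounds u and y to 3 d.p., halves away from zero)
n=0: y=0, sp=3, e=sp−y=3; I=3, D=e−e_prev=3; u=2·3+3/2·3+3/4·3=12.75; next y=7/10·0+1/2·12.75=6.375
n=1: y=6.375, sp=3, e=sp−y=-3.375; I=-0.375, D=e−e_prev=-6.375; u=2·(-3.375)+3/2·(-0.375)+3/4·(-6.375)=-12.09375; next y=7/10·6.375+1/2·(-12.09375)=-1.584375
n=2: y=-1.584375, sp=3, e=sp−y=4.584375; I=4.209375, D=e−e_prev=7.959375; u=2·4.584375+3/2·4.209375+3/4·7.959375≈21.452344; next y=7/10·(-1.584375)+1/2·21.452344≈9.617109
n=3: y≈9.617109, sp=3, e=sp−y≈-6.617109; I≈-2.407734, D=e−e_prev≈-11.201484; u=2·(-6.617109)+3/2·(-2.407734)+3/4·(-11.201484)≈-25.246934; next y=7/10·9.617109+1/2·(-25.246934)≈-5.891490
n=4: y≈-5.891490, sp=3, e=sp−y≈8.891490; I≈6.483756, D=e−e_prev≈15.508600; u=2·8.891490+3/2·6.483756+3/4·15.508600≈39.140064; next y=7/10·(-5.891490)+1/2·39.140064≈15.445989
n=5: y≈15.445989, sp=3, e=sp−y≈-12.445989; I≈-5.962233, D=e−e_prev≈-21.337479; u=2·(-12.445989)+3/2·(-5.962233)+3/4·(-21.337479)≈-49.838436; next y=7/10·15.445989+1/2·(-49.838436)≈-14.107026
n=6: y≈-14.107026, sp=3, e=sp−y≈17.107026; I≈11.144793, D=e−e_prev≈29.553015; u=2·17.107026+3/2·11.144793+3/4·29.553015≈73.096003; next y=7/10·(-14.107026)+1/2·73.096003≈26.673083
n=7: y≈26.673083, sp=3, e=sp−y≈-23.673083; I≈-12.528290, D=e−e_prev≈-40.780109; u=2·(-23.673083)+3/2·(-12.528290)+3/4·(-40.780109)≈-96.723683; next y=7/10·26.673083+1/2·(-96.723683)≈-29.690683
n=8: y≈-29.690683, sp=-2, e=sp−y≈27.690683; I≈15.162393, D=e−e_prev≈51.363767; u=2·27.690683+3/2·15.162393+3/4·51.363767≈116.647782; next y=7/10·(-29.690683)+1/2·116.647782≈37.540413
n=9: y≈37.540413, sp=-2, e=sp−y≈-39.540413; I≈-24.378019, D=e−e_prev≈-67.231096; u=2·(-39.540413)+3/2·(-24.378019)+3/4·(-67.231096)≈-166.071176; next y=7/10·37.540413+1/2·(-166.071176)≈-56.757299
n=10: y≈-56.757299, sp=2, e=sp−y≈58.757299; I≈34.379280, D=e−e_prev≈98.297712; u=2·58.757299+3/2·34.379280+3/4·98.297712≈242.806802; next y=7/10·(-56.757299)+1/2·242.806802≈81.673292
n=11: y≈81.673292, sp=2, e=sp−y≈-79.673292; I≈-45.294012, D=e−e_prev≈-138.430591; u=2·(-79.673292)+3/2·(-45.294012)+3/4·(-138.430591)≈-331.110544; next y=7/10·81.673292+1/2·(-331.110544)≈-108.383968

0 3 12.750 0.000
1 3 -12.094 6.375
2 3 21.452 -1.584
3 3 -25.247 9.617
4 3 39.140 -5.891
5 3 -49.838 15.446
6 3 73.096 -14.107
7 3 -96.724 26.673
8 -2 116.648 -29.691
9 -2 -166.071 37.540
10 2 242.807 -56.757
11 2 -331.111 81.673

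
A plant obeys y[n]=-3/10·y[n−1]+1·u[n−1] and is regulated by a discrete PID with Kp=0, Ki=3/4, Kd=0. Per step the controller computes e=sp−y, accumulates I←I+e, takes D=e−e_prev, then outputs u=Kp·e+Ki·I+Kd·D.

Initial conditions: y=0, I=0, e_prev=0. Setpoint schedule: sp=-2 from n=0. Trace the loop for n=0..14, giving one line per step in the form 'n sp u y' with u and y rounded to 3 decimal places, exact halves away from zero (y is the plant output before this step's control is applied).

(exact arithmetic carried between steps; '≈' marks a value shown rounded to 6 d.p. or computed from one; I and e_prev carry over from the previous line; the table rounds u and y to 3 d.p., halves away from zero)
n=0: y=0, sp=-2, e=sp−y=-2; I=-2, D=e−e_prev=-2; u=0·(-2)+3/4·(-2)+0·(-2)=-1.5; next y=-3/10·0+1·(-1.5)=-1.5
n=1: y=-1.5, sp=-2, e=sp−y=-0.5; I=-2.5, D=e−e_prev=1.5; u=0·(-0.5)+3/4·(-2.5)+0·1.5=-1.875; next y=-3/10·(-1.5)+1·(-1.875)=-1.425
n=2: y=-1.425, sp=-2, e=sp−y=-0.575; I=-3.075, D=e−e_prev=-0.075; u=0·(-0.575)+3/4·(-3.075)+0·(-0.075)=-2.30625; next y=-3/10·(-1.425)+1·(-2.30625)=-1.87875
n=3: y=-1.87875, sp=-2, e=sp−y=-0.12125; I=-3.19625, D=e−e_prev=0.45375; u=0·(-0.12125)+3/4·(-3.19625)+0·0.45375≈-2.397188; next y=-3/10·(-1.87875)+1·(-2.397188)≈-1.833563
n=4: y≈-1.833563, sp=-2, e=sp−y≈-0.166438; I≈-3.362688, D=e−e_prev≈-0.045188; u=0·(-0.166438)+3/4·(-3.362688)+0·(-0.045188)≈-2.522016; next y=-3/10·(-1.833563)+1·(-2.522016)≈-1.971947
n=5: y≈-1.971947, sp=-2, e=sp−y≈-0.028053; I≈-3.390741, D=e−e_prev≈0.138384; u=0·(-0.028053)+3/4·(-3.390741)+0·0.138384≈-2.543055; next y=-3/10·(-1.971947)+1·(-2.543055)≈-1.951471
n=6: y≈-1.951471, sp=-2, e=sp−y≈-0.048529; I≈-3.439269, D=e−e_prev≈-0.020475; u=0·(-0.048529)+3/4·(-3.439269)+0·(-0.020475)≈-2.579452; next y=-3/10·(-1.951471)+1·(-2.579452)≈-1.994010
n=7: y≈-1.994010, sp=-2, e=sp−y≈-0.005990; I≈-3.445259, D=e−e_prev≈0.042539; u=0·(-0.005990)+3/4·(-3.445259)+0·0.042539≈-2.583944; next y=-3/10·(-1.994010)+1·(-2.583944)≈-1.985741
n=8: y≈-1.985741, sp=-2, e=sp−y≈-0.014259; I≈-3.459518, D=e−e_prev≈-0.008270; u=0·(-0.014259)+3/4·(-3.459518)+0·(-0.008270)≈-2.594638; next y=-3/10·(-1.985741)+1·(-2.594638)≈-1.998916
n=9: y≈-1.998916, sp=-2, e=sp−y≈-0.001084; I≈-3.460602, D=e−e_prev≈0.013175; u=0·(-0.001084)+3/4·(-3.460602)+0·0.013175≈-2.595451; next y=-3/10·(-1.998916)+1·(-2.595451)≈-1.995776
n=10: y≈-1.995776, sp=-2, e=sp−y≈-0.004224; I≈-3.464825, D=e−e_prev≈-0.003140; u=0·(-0.004224)+3/4·(-3.464825)+0·(-0.003140)≈-2.598619; next y=-3/10·(-1.995776)+1·(-2.598619)≈-1.999886
n=11: y≈-1.999886, sp=-2, e=sp−y≈-0.000114; I≈-3.464939, D=e−e_prev≈0.004110; u=0·(-0.000114)+3/4·(-3.464939)+0·0.004110≈-2.598704; next y=-3/10·(-1.999886)+1·(-2.598704)≈-1.998739
n=12: y≈-1.998739, sp=-2, e=sp−y≈-0.001261; I≈-3.466201, D=e−e_prev≈-0.001147; u=0·(-0.001261)+3/4·(-3.466201)+0·(-0.001147)≈-2.599650; next y=-3/10·(-1.998739)+1·(-2.599650)≈-2.000029
n=13: y≈-2.000029, sp=-2, e=sp−y≈0.000029; I≈-3.466172, D=e−e_prev≈0.001290; u=0·0.000029+3/4·(-3.466172)+0·0.001290≈-2.599629; next y=-3/10·(-2.000029)+1·(-2.599629)≈-1.999620
n=14: y≈-1.999620, sp=-2, e=sp−y≈-0.000380; I≈-3.466552, D=e−e_prev≈-0.000409; u=0·(-0.000380)+3/4·(-3.466552)+0·(-0.000409)≈-2.599914; next y=-3/10·(-1.999620)+1·(-2.599914)≈-2.000028

0 -2 -1.500 0.000
1 -2 -1.875 -1.500
2 -2 -2.306 -1.425
3 -2 -2.397 -1.879
4 -2 -2.522 -1.834
5 -2 -2.543 -1.972
6 -2 -2.579 -1.951
7 -2 -2.584 -1.994
8 -2 -2.595 -1.986
9 -2 -2.595 -1.999
10 -2 -2.599 -1.996
11 -2 -2.599 -2.000
12 -2 -2.600 -1.999
13 -2 -2.600 -2.000
14 -2 -2.600 -2.000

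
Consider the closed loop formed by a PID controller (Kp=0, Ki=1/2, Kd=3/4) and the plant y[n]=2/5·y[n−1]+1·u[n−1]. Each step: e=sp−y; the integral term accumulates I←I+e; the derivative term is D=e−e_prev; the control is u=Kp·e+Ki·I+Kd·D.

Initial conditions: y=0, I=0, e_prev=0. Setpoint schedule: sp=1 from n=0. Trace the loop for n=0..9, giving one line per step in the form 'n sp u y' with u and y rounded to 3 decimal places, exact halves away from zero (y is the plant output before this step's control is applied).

0 1 1.250 0.000
1 1 -0.563 1.250
2 1 1.891 -0.063
3 1 -0.973 1.866
4 1 2.656 -0.226
5 1 -1.790 2.565
6 1 3.682 -0.764
7 1 -3.108 3.377
8 1 5.226 -1.757
9 1 -5.096 4.524

(exact arithmetic carried between steps; '≈' marks a value shown rounded to 6 d.p. or computed from one; I and e_prev carry over from the previous line; the table rounds u and y to 3 d.p., halves away from zero)
n=0: y=0, sp=1, e=sp−y=1; I=1, D=e−e_prev=1; u=0·1+1/2·1+3/4·1=1.25; next y=2/5·0+1·1.25=1.25
n=1: y=1.25, sp=1, e=sp−y=-0.25; I=0.75, D=e−e_prev=-1.25; u=0·(-0.25)+1/2·0.75+3/4·(-1.25)=-0.5625; next y=2/5·1.25+1·(-0.5625)=-0.0625
n=2: y=-0.0625, sp=1, e=sp−y=1.0625; I=1.8125, D=e−e_prev=1.3125; u=0·1.0625+1/2·1.8125+3/4·1.3125=1.890625; next y=2/5·(-0.0625)+1·1.890625=1.865625
n=3: y=1.865625, sp=1, e=sp−y=-0.865625; I=0.946875, D=e−e_prev=-1.928125; u=0·(-0.865625)+1/2·0.946875+3/4·(-1.928125)≈-0.972656; next y=2/5·1.865625+1·(-0.972656)≈-0.226406
n=4: y≈-0.226406, sp=1, e=sp−y≈1.226406; I≈2.173281, D=e−e_prev≈2.092031; u=0·1.226406+1/2·2.173281+3/4·2.092031≈2.655664; next y=2/5·(-0.226406)+1·2.655664≈2.565102
n=5: y≈2.565102, sp=1, e=sp−y≈-1.565102; I≈0.608180, D=e−e_prev≈-2.791508; u=0·(-1.565102)+1/2·0.608180+3/4·(-2.791508)≈-1.789541; next y=2/5·2.565102+1·(-1.789541)≈-0.763500
n=6: y≈-0.763500, sp=1, e=sp−y≈1.763500; I≈2.371680, D=e−e_prev≈3.328602; u=0·1.763500+1/2·2.371680+3/4·3.328602≈3.682292; next y=2/5·(-0.763500)+1·3.682292≈3.376891
n=7: y≈3.376891, sp=1, e=sp−y≈-2.376891; I≈-0.005211, D=e−e_prev≈-4.140392; u=0·(-2.376891)+1/2·(-0.005211)+3/4·(-4.140392)≈-3.107899; next y=2/5·3.376891+1·(-3.107899)≈-1.757143
n=8: y≈-1.757143, sp=1, e=sp−y≈2.757143; I≈2.751932, D=e−e_prev≈5.134034; u=0·2.757143+1/2·2.751932+3/4·5.134034≈5.226492; next y=2/5·(-1.757143)+1·5.226492≈4.523634
n=9: y≈4.523634, sp=1, e=sp−y≈-3.523634; I≈-0.771703, D=e−e_prev≈-6.280777; u=0·(-3.523634)+1/2·(-0.771703)+3/4·(-6.280777)≈-5.096434; next y=2/5·4.523634+1·(-5.096434)≈-3.286981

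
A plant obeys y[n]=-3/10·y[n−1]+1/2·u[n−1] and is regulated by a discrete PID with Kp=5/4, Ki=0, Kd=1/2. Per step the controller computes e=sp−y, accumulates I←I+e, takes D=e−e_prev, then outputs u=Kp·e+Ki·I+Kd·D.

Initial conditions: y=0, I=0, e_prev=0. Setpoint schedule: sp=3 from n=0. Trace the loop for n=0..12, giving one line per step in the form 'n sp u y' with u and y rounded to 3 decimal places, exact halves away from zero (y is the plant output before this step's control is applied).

0 3 5.250 0.000
1 3 -0.844 2.625
2 3 7.179 -1.209
3 3 -3.771 3.952
4 3 11.101 -3.071
5 3 -9.111 6.472
6 3 18.356 -6.497
7 3 -18.971 11.127
8 3 31.755 -12.824
9 3 -37.180 19.725
10 3 56.500 -24.507
11 3 -70.808 35.602
12 3 102.199 -46.084

(exact arithmetic carried between steps; '≈' marks a value shown rounded to 6 d.p. or computed from one; I and e_prev carry over from the previous line; the table rounds u and y to 3 d.p., halves away from zero)
n=0: y=0, sp=3, e=sp−y=3; I=3, D=e−e_prev=3; u=5/4·3+0·3+1/2·3=5.25; next y=-3/10·0+1/2·5.25=2.625
n=1: y=2.625, sp=3, e=sp−y=0.375; I=3.375, D=e−e_prev=-2.625; u=5/4·0.375+0·3.375+1/2·(-2.625)=-0.84375; next y=-3/10·2.625+1/2·(-0.84375)=-1.209375
n=2: y=-1.209375, sp=3, e=sp−y=4.209375; I=7.584375, D=e−e_prev=3.834375; u=5/4·4.209375+0·7.584375+1/2·3.834375≈7.178906; next y=-3/10·(-1.209375)+1/2·7.178906≈3.952266
n=3: y≈3.952266, sp=3, e=sp−y≈-0.952266; I≈6.632109, D=e−e_prev≈-5.161641; u=5/4·(-0.952266)+0·6.632109+1/2·(-5.161641)≈-3.771152; next y=-3/10·3.952266+1/2·(-3.771152)≈-3.071256
n=4: y≈-3.071256, sp=3, e=sp−y≈6.071256; I≈12.703365, D=e−e_prev≈7.023521; u=5/4·6.071256+0·12.703365+1/2·7.023521≈11.100831; next y=-3/10·(-3.071256)+1/2·11.100831≈6.471792
n=5: y≈6.471792, sp=3, e=sp−y≈-3.471792; I≈9.231573, D=e−e_prev≈-9.543048; u=5/4·(-3.471792)+0·9.231573+1/2·(-9.543048)≈-9.111264; next y=-3/10·6.471792+1/2·(-9.111264)≈-6.497170
n=6: y≈-6.497170, sp=3, e=sp−y≈9.497170; I≈18.728743, D=e−e_prev≈12.968962; u=5/4·9.497170+0·18.728743+1/2·12.968962≈18.355943; next y=-3/10·(-6.497170)+1/2·18.355943≈11.127122
n=7: y≈11.127122, sp=3, e=sp−y≈-8.127122; I≈10.601621, D=e−e_prev≈-17.624292; u=5/4·(-8.127122)+0·10.601621+1/2·(-17.624292)≈-18.971049; next y=-3/10·11.127122+1/2·(-18.971049)≈-12.823661
n=8: y≈-12.823661, sp=3, e=sp−y≈15.823661; I≈26.425282, D=e−e_prev≈23.950783; u=5/4·15.823661+0·26.425282+1/2·23.950783≈31.754968; next y=-3/10·(-12.823661)+1/2·31.754968≈19.724582
n=9: y≈19.724582, sp=3, e=sp−y≈-16.724582; I≈9.700699, D=e−e_prev≈-32.548243; u=5/4·(-16.724582)+0·9.700699+1/2·(-32.548243)≈-37.179850; next y=-3/10·19.724582+1/2·(-37.179850)≈-24.507300
n=10: y≈-24.507300, sp=3, e=sp−y≈27.507300; I≈37.207999, D=e−e_prev≈44.231882; u=5/4·27.507300+0·37.207999+1/2·44.231882≈56.500065; next y=-3/10·(-24.507300)+1/2·56.500065≈35.602223
n=11: y≈35.602223, sp=3, e=sp−y≈-32.602223; I≈4.605776, D=e−e_prev≈-60.109522; u=5/4·(-32.602223)+0·4.605776+1/2·(-60.109522)≈-70.807539; next y=-3/10·35.602223+1/2·(-70.807539)≈-46.084436
n=12: y≈-46.084436, sp=3, e=sp−y≈49.084436; I≈53.690213, D=e−e_prev≈81.686659; u=5/4·49.084436+0·53.690213+1/2·81.686659≈102.198875; next y=-3/10·(-46.084436)+1/2·102.198875≈64.924768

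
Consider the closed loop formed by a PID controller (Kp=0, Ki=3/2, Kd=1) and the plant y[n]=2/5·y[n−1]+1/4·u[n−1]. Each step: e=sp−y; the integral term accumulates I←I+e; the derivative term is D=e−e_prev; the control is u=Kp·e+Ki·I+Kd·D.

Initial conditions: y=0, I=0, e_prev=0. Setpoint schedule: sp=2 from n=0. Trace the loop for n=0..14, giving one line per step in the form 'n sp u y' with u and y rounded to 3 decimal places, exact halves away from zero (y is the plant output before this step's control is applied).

(exact arithmetic carried between steps; '≈' marks a value shown rounded to 6 d.p. or computed from one; I and e_prev carry over from the previous line; the table rounds u and y to 3 d.p., halves away from zero)
n=0: y=0, sp=2, e=sp−y=2; I=2, D=e−e_prev=2; u=0·2+3/2·2+1·2=5; next y=2/5·0+1/4·5=1.25
n=1: y=1.25, sp=2, e=sp−y=0.75; I=2.75, D=e−e_prev=-1.25; u=0·0.75+3/2·2.75+1·(-1.25)=2.875; next y=2/5·1.25+1/4·2.875=1.21875
n=2: y=1.21875, sp=2, e=sp−y=0.78125; I=3.53125, D=e−e_prev=0.03125; u=0·0.78125+3/2·3.53125+1·0.03125=5.328125; next y=2/5·1.21875+1/4·5.328125≈1.819531
n=3: y≈1.819531, sp=2, e=sp−y≈0.180469; I≈3.711719, D=e−e_prev≈-0.600781; u=0·0.180469+3/2·3.711719+1·(-0.600781)≈4.966797; next y=2/5·1.819531+1/4·4.966797≈1.969512
n=4: y≈1.969512, sp=2, e=sp−y≈0.030488; I≈3.742207, D=e−e_prev≈-0.149980; u=0·0.030488+3/2·3.742207+1·(-0.149980)≈5.463330; next y=2/5·1.969512+1/4·5.463330≈2.153637
n=5: y≈2.153637, sp=2, e=sp−y≈-0.153637; I≈3.588570, D=e−e_prev≈-0.184125; u=0·(-0.153637)+3/2·3.588570+1·(-0.184125)≈5.198729; next y=2/5·2.153637+1/4·5.198729≈2.161137
n=6: y≈2.161137, sp=2, e=sp−y≈-0.161137; I≈3.427433, D=e−e_prev≈-0.007500; u=0·(-0.161137)+3/2·3.427433+1·(-0.007500)≈5.133649; next y=2/5·2.161137+1/4·5.133649≈2.147867
n=7: y≈2.147867, sp=2, e=sp−y≈-0.147867; I≈3.279566, D=e−e_prev≈0.013270; u=0·(-0.147867)+3/2·3.279566+1·0.013270≈4.932618; next y=2/5·2.147867+1/4·4.932618≈2.092301
n=8: y≈2.092301, sp=2, e=sp−y≈-0.092301; I≈3.187264, D=e−e_prev≈0.055566; u=0·(-0.092301)+3/2·3.187264+1·0.055566≈4.836462; next y=2/5·2.092301+1/4·4.836462≈2.046036
n=9: y≈2.046036, sp=2, e=sp−y≈-0.046036; I≈3.141228, D=e−e_prev≈0.046265; u=0·(-0.046036)+3/2·3.141228+1·0.046265≈4.758107; next y=2/5·2.046036+1/4·4.758107≈2.007941
n=10: y≈2.007941, sp=2, e=sp−y≈-0.007941; I≈3.133287, D=e−e_prev≈0.038095; u=0·(-0.007941)+3/2·3.133287+1·0.038095≈4.738025; next y=2/5·2.007941+1/4·4.738025≈1.987683
n=11: y≈1.987683, sp=2, e=sp−y≈0.012317; I≈3.145604, D=e−e_prev≈0.020259; u=0·0.012317+3/2·3.145604+1·0.020259≈4.738665; next y=2/5·1.987683+1/4·4.738665≈1.979739
n=12: y≈1.979739, sp=2, e=sp−y≈0.020261; I≈3.165865, D=e−e_prev≈0.007943; u=0·0.020261+3/2·3.165865+1·0.007943≈4.756741; next y=2/5·1.979739+1/4·4.756741≈1.981081
n=13: y≈1.981081, sp=2, e=sp−y≈0.018919; I≈3.184784, D=e−e_prev≈-0.001342; u=0·0.018919+3/2·3.184784+1·(-0.001342)≈4.775834; next y=2/5·1.981081+1/4·4.775834≈1.986391
n=14: y≈1.986391, sp=2, e=sp−y≈0.013609; I≈3.198393, D=e−e_prev≈-0.005310; u=0·0.013609+3/2·3.198393+1·(-0.005310)≈4.792279; next y=2/5·1.986391+1/4·4.792279≈1.992626

0 2 5.000 0.000
1 2 2.875 1.250
2 2 5.328 1.219
3 2 4.967 1.820
4 2 5.463 1.970
5 2 5.199 2.154
6 2 5.134 2.161
7 2 4.933 2.148
8 2 4.836 2.092
9 2 4.758 2.046
10 2 4.738 2.008
11 2 4.739 1.988
12 2 4.757 1.980
13 2 4.776 1.981
14 2 4.792 1.986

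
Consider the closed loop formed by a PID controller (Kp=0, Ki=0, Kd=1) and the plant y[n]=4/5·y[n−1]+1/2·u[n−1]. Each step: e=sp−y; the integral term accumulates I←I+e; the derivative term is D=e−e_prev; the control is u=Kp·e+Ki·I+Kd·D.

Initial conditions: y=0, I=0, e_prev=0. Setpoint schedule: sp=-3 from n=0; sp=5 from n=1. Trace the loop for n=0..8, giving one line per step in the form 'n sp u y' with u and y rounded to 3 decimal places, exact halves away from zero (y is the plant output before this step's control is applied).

0 -3 -3.000 0.000
1 5 9.500 -1.500
2 5 -5.050 3.550
3 5 3.235 0.315
4 5 -1.555 1.870
5 5 1.151 0.718
6 5 -0.432 1.150
7 5 0.446 0.704
8 5 -0.082 0.786

(exact arithmetic carried between steps; '≈' marks a value shown rounded to 6 d.p. or computed from one; I and e_prev carry over from the previous line; the table rounds u and y to 3 d.p., halves away from zero)
n=0: y=0, sp=-3, e=sp−y=-3; I=-3, D=e−e_prev=-3; u=0·(-3)+0·(-3)+1·(-3)=-3; next y=4/5·0+1/2·(-3)=-1.5
n=1: y=-1.5, sp=5, e=sp−y=6.5; I=3.5, D=e−e_prev=9.5; u=0·6.5+0·3.5+1·9.5=9.5; next y=4/5·(-1.5)+1/2·9.5=3.55
n=2: y=3.55, sp=5, e=sp−y=1.45; I=4.95, D=e−e_prev=-5.05; u=0·1.45+0·4.95+1·(-5.05)=-5.05; next y=4/5·3.55+1/2·(-5.05)=0.315
n=3: y=0.315, sp=5, e=sp−y=4.685; I=9.635, D=e−e_prev=3.235; u=0·4.685+0·9.635+1·3.235=3.235; next y=4/5·0.315+1/2·3.235=1.8695
n=4: y=1.8695, sp=5, e=sp−y=3.1305; I=12.7655, D=e−e_prev=-1.5545; u=0·3.1305+0·12.7655+1·(-1.5545)=-1.5545; next y=4/5·1.8695+1/2·(-1.5545)=0.71835
n=5: y=0.71835, sp=5, e=sp−y=4.28165; I=17.04715, D=e−e_prev=1.15115; u=0·4.28165+0·17.04715+1·1.15115=1.15115; next y=4/5·0.71835+1/2·1.15115=1.150255
n=6: y=1.150255, sp=5, e=sp−y=3.849745; I=20.896895, D=e−e_prev=-0.431905; u=0·3.849745+0·20.896895+1·(-0.431905)=-0.431905; next y=4/5·1.150255+1/2·(-0.431905)≈0.704252
n=7: y≈0.704252, sp=5, e=sp−y≈4.295749; I≈25.192644, D=e−e_prev≈0.446004; u=0·4.295749+0·25.192644+1·0.446004≈0.446004; next y=4/5·0.704252+1/2·0.446004≈0.786403
n=8: y≈0.786403, sp=5, e=sp−y≈4.213597; I≈29.406241, D=e−e_prev≈-0.082151; u=0·4.213597+0·29.406241+1·(-0.082151)≈-0.082151; next y=4/5·0.786403+1/2·(-0.082151)≈0.588047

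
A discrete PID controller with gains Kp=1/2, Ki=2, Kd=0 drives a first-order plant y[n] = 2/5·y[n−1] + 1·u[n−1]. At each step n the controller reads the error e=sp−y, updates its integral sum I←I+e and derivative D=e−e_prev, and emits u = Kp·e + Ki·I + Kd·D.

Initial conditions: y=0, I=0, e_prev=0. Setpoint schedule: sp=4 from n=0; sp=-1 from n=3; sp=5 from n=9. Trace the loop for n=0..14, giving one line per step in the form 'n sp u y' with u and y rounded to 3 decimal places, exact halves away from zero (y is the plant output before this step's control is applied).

(exact arithmetic carried between steps; '≈' marks a value shown rounded to 6 d.p. or computed from one; I and e_prev carry over from the previous line; the table rounds u and y to 3 d.p., halves away from zero)
n=0: y=0, sp=4, e=sp−y=4; I=4, D=e−e_prev=4; u=1/2·4+2·4+0·4=10; next y=2/5·0+1·10=10
n=1: y=10, sp=4, e=sp−y=-6; I=-2, D=e−e_prev=-10; u=1/2·(-6)+2·(-2)+0·(-10)=-7; next y=2/5·10+1·(-7)=-3
n=2: y=-3, sp=4, e=sp−y=7; I=5, D=e−e_prev=13; u=1/2·7+2·5+0·13=13.5; next y=2/5·(-3)+1·13.5=12.3
n=3: y=12.3, sp=-1, e=sp−y=-13.3; I=-8.3, D=e−e_prev=-20.3; u=1/2·(-13.3)+2·(-8.3)+0·(-20.3)=-23.25; next y=2/5·12.3+1·(-23.25)=-18.33
n=4: y=-18.33, sp=-1, e=sp−y=17.33; I=9.03, D=e−e_prev=30.63; u=1/2·17.33+2·9.03+0·30.63=26.725; next y=2/5·(-18.33)+1·26.725=19.393
n=5: y=19.393, sp=-1, e=sp−y=-20.393; I=-11.363, D=e−e_prev=-37.723; u=1/2·(-20.393)+2·(-11.363)+0·(-37.723)=-32.9225; next y=2/5·19.393+1·(-32.9225)=-25.1653
n=6: y=-25.1653, sp=-1, e=sp−y=24.1653; I=12.8023, D=e−e_prev=44.5583; u=1/2·24.1653+2·12.8023+0·44.5583=37.68725; next y=2/5·(-25.1653)+1·37.68725=27.62113
n=7: y=27.62113, sp=-1, e=sp−y=-28.62113; I=-15.81883, D=e−e_prev=-52.78643; u=1/2·(-28.62113)+2·(-15.81883)+0·(-52.78643)=-45.948225; next y=2/5·27.62113+1·(-45.948225)=-34.899773
n=8: y=-34.899773, sp=-1, e=sp−y=33.899773; I=18.080943, D=e−e_prev=62.520903; u=1/2·33.899773+2·18.080943+0·62.520903≈53.111773; next y=2/5·(-34.899773)+1·53.111773≈39.151863
n=9: y≈39.151863, sp=5, e=sp−y≈-34.151863; I≈-16.070920, D=e−e_prev≈-68.051636; u=1/2·(-34.151863)+2·(-16.070920)+0·(-68.051636)≈-49.217772; next y=2/5·39.151863+1·(-49.217772)≈-33.557027
n=10: y≈-33.557027, sp=5, e=sp−y≈38.557027; I≈22.486107, D=e−e_prev≈72.708890; u=1/2·38.557027+2·22.486107+0·72.708890≈64.250727; next y=2/5·(-33.557027)+1·64.250727≈50.827916
n=11: y≈50.827916, sp=5, e=sp−y≈-45.827916; I≈-23.341809, D=e−e_prev≈-84.384943; u=1/2·(-45.827916)+2·(-23.341809)+0·(-84.384943)≈-69.597577; next y=2/5·50.827916+1·(-69.597577)≈-49.266410
n=12: y≈-49.266410, sp=5, e=sp−y≈54.266410; I≈30.924601, D=e−e_prev≈100.094326; u=1/2·54.266410+2·30.924601+0·100.094326≈88.982407; next y=2/5·(-49.266410)+1·88.982407≈69.275843
n=13: y≈69.275843, sp=5, e=sp−y≈-64.275843; I≈-33.351242, D=e−e_prev≈-118.542253; u=1/2·(-64.275843)+2·(-33.351242)+0·(-118.542253)≈-98.840405; next y=2/5·69.275843+1·(-98.840405)≈-71.130068
n=14: y≈-71.130068, sp=5, e=sp−y≈76.130068; I≈42.778826, D=e−e_prev≈140.405911; u=1/2·76.130068+2·42.778826+0·140.405911≈123.622687; next y=2/5·(-71.130068)+1·123.622687≈95.170659

0 4 10.000 0.000
1 4 -7.000 10.000
2 4 13.500 -3.000
3 -1 -23.250 12.300
4 -1 26.725 -18.330
5 -1 -32.923 19.393
6 -1 37.687 -25.165
7 -1 -45.948 27.621
8 -1 53.112 -34.900
9 5 -49.218 39.152
10 5 64.251 -33.557
11 5 -69.598 50.828
12 5 88.982 -49.266
13 5 -98.840 69.276
14 5 123.623 -71.130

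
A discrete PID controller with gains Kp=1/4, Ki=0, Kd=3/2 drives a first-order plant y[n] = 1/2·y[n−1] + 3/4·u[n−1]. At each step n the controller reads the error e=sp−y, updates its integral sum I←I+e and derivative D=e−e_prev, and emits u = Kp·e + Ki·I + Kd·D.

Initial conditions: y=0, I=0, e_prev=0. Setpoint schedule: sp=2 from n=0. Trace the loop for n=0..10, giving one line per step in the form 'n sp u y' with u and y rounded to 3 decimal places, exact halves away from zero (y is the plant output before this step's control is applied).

(exact arithmetic carried between steps; '≈' marks a value shown rounded to 6 d.p. or computed from one; I and e_prev carry over from the previous line; the table rounds u and y to 3 d.p., halves away from zero)
n=0: y=0, sp=2, e=sp−y=2; I=2, D=e−e_prev=2; u=1/4·2+0·2+3/2·2=3.5; next y=1/2·0+3/4·3.5=2.625
n=1: y=2.625, sp=2, e=sp−y=-0.625; I=1.375, D=e−e_prev=-2.625; u=1/4·(-0.625)+0·1.375+3/2·(-2.625)=-4.09375; next y=1/2·2.625+3/4·(-4.09375)≈-1.757813
n=2: y≈-1.757813, sp=2, e=sp−y≈3.757813; I≈5.132813, D=e−e_prev≈4.382813; u=1/4·3.757813+0·5.132813+3/2·4.382813≈7.513672; next y=1/2·(-1.757813)+3/4·7.513672≈4.756348
n=3: y≈4.756348, sp=2, e=sp−y≈-2.756348; I≈2.376465, D=e−e_prev≈-6.514160; u=1/4·(-2.756348)+0·2.376465+3/2·(-6.514160)≈-10.460327; next y=1/2·4.756348+3/4·(-10.460327)≈-5.467072
n=4: y≈-5.467072, sp=2, e=sp−y≈7.467072; I≈9.843536, D=e−e_prev≈10.223419; u=1/4·7.467072+0·9.843536+3/2·10.223419≈17.201897; next y=1/2·(-5.467072)+3/4·17.201897≈10.167887
n=5: y≈10.167887, sp=2, e=sp−y≈-8.167887; I≈1.675650, D=e−e_prev≈-15.634958; u=1/4·(-8.167887)+0·1.675650+3/2·(-15.634958)≈-25.494409; next y=1/2·10.167887+3/4·(-25.494409)≈-14.036863
n=6: y≈-14.036863, sp=2, e=sp−y≈16.036863; I≈17.712513, D=e−e_prev≈24.204750; u=1/4·16.036863+0·17.712513+3/2·24.204750≈40.316341; next y=1/2·(-14.036863)+3/4·40.316341≈23.218824
n=7: y≈23.218824, sp=2, e=sp−y≈-21.218824; I≈-3.506311, D=e−e_prev≈-37.255688; u=1/4·(-21.218824)+0·(-3.506311)+3/2·(-37.255688)≈-61.188237; next y=1/2·23.218824+3/4·(-61.188237)≈-34.281766
n=8: y≈-34.281766, sp=2, e=sp−y≈36.281766; I≈32.775455, D=e−e_prev≈57.500590; u=1/4·36.281766+0·32.775455+3/2·57.500590≈95.321327; next y=1/2·(-34.281766)+3/4·95.321327≈54.350112
n=9: y≈54.350112, sp=2, e=sp−y≈-52.350112; I≈-19.574657, D=e−e_prev≈-88.631878; u=1/4·(-52.350112)+0·(-19.574657)+3/2·(-88.631878)≈-146.035345; next y=1/2·54.350112+3/4·(-146.035345)≈-82.351453
n=10: y≈-82.351453, sp=2, e=sp−y≈84.351453; I≈64.776796, D=e−e_prev≈136.701565; u=1/4·84.351453+0·64.776796+3/2·136.701565≈226.140210; next y=1/2·(-82.351453)+3/4·226.140210≈128.429431

0 2 3.500 0.000
1 2 -4.094 2.625
2 2 7.514 -1.758
3 2 -10.460 4.756
4 2 17.202 -5.467
5 2 -25.494 10.168
6 2 40.316 -14.037
7 2 -61.188 23.219
8 2 95.321 -34.282
9 2 -146.035 54.350
10 2 226.140 -82.351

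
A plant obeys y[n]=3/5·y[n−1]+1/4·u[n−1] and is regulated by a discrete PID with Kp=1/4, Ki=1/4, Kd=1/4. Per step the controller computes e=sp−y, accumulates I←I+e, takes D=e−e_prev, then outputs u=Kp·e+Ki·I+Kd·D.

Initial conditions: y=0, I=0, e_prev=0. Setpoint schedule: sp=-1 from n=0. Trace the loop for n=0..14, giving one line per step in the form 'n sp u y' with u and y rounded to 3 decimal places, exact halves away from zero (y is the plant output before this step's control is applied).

0 -1 -0.750 0.000
1 -1 -0.609 -0.188
2 -1 -0.801 -0.265
3 -1 -0.934 -0.359
4 -1 -1.050 -0.449
5 -1 -1.148 -0.532
6 -1 -1.230 -0.606
7 -1 -1.298 -0.671
8 -1 -1.355 -0.727
9 -1 -1.401 -0.775
10 -1 -1.439 -0.815
11 -1 -1.470 -0.849
12 -1 -1.495 -0.877
13 -1 -1.516 -0.900
14 -1 -1.532 -0.919

(exact arithmetic carried between steps; '≈' marks a value shown rounded to 6 d.p. or computed from one; I and e_prev carry over from the previous line; the table rounds u and y to 3 d.p., halves away from zero)
n=0: y=0, sp=-1, e=sp−y=-1; I=-1, D=e−e_prev=-1; u=1/4·(-1)+1/4·(-1)+1/4·(-1)=-0.75; next y=3/5·0+1/4·(-0.75)=-0.1875
n=1: y=-0.1875, sp=-1, e=sp−y=-0.8125; I=-1.8125, D=e−e_prev=0.1875; u=1/4·(-0.8125)+1/4·(-1.8125)+1/4·0.1875=-0.609375; next y=3/5·(-0.1875)+1/4·(-0.609375)≈-0.264844
n=2: y≈-0.264844, sp=-1, e=sp−y≈-0.735156; I≈-2.547656, D=e−e_prev≈0.077344; u=1/4·(-0.735156)+1/4·(-2.547656)+1/4·0.077344≈-0.801367; next y=3/5·(-0.264844)+1/4·(-0.801367)≈-0.359248
n=3: y≈-0.359248, sp=-1, e=sp−y≈-0.640752; I≈-3.188408, D=e−e_prev≈0.094404; u=1/4·(-0.640752)+1/4·(-3.188408)+1/4·0.094404≈-0.933689; next y=3/5·(-0.359248)+1/4·(-0.933689)≈-0.448971
n=4: y≈-0.448971, sp=-1, e=sp−y≈-0.551029; I≈-3.739437, D=e−e_prev≈0.089723; u=1/4·(-0.551029)+1/4·(-3.739437)+1/4·0.089723≈-1.050186; next y=3/5·(-0.448971)+1/4·(-1.050186)≈-0.531929
n=5: y≈-0.531929, sp=-1, e=sp−y≈-0.468071; I≈-4.207508, D=e−e_prev≈0.082958; u=1/4·(-0.468071)+1/4·(-4.207508)+1/4·0.082958≈-1.148155; next y=3/5·(-0.531929)+1/4·(-1.148155)≈-0.606196
n=6: y≈-0.606196, sp=-1, e=sp−y≈-0.393804; I≈-4.601312, D=e−e_prev≈0.074267; u=1/4·(-0.393804)+1/4·(-4.601312)+1/4·0.074267≈-1.230212; next y=3/5·(-0.606196)+1/4·(-1.230212)≈-0.671271
n=7: y≈-0.671271, sp=-1, e=sp−y≈-0.328729; I≈-4.930041, D=e−e_prev≈0.065075; u=1/4·(-0.328729)+1/4·(-4.930041)+1/4·0.065075≈-1.298424; next y=3/5·(-0.671271)+1/4·(-1.298424)≈-0.727368
n=8: y≈-0.727368, sp=-1, e=sp−y≈-0.272632; I≈-5.202673, D=e−e_prev≈0.056098; u=1/4·(-0.272632)+1/4·(-5.202673)+1/4·0.056098≈-1.354802; next y=3/5·(-0.727368)+1/4·(-1.354802)≈-0.775121
n=9: y≈-0.775121, sp=-1, e=sp−y≈-0.224879; I≈-5.427551, D=e−e_prev≈0.047753; u=1/4·(-0.224879)+1/4·(-5.427551)+1/4·0.047753≈-1.401169; next y=3/5·(-0.775121)+1/4·(-1.401169)≈-0.815365
n=10: y≈-0.815365, sp=-1, e=sp−y≈-0.184635; I≈-5.612186, D=e−e_prev≈0.040244; u=1/4·(-0.184635)+1/4·(-5.612186)+1/4·0.040244≈-1.439144; next y=3/5·(-0.815365)+1/4·(-1.439144)≈-0.849005
n=11: y≈-0.849005, sp=-1, e=sp−y≈-0.150995; I≈-5.763181, D=e−e_prev≈0.033640; u=1/4·(-0.150995)+1/4·(-5.763181)+1/4·0.033640≈-1.470134; next y=3/5·(-0.849005)+1/4·(-1.470134)≈-0.876937
n=12: y≈-0.876937, sp=-1, e=sp−y≈-0.123063; I≈-5.886244, D=e−e_prev≈0.027931; u=1/4·(-0.123063)+1/4·(-5.886244)+1/4·0.027931≈-1.495344; next y=3/5·(-0.876937)+1/4·(-1.495344)≈-0.899998
n=13: y≈-0.899998, sp=-1, e=sp−y≈-0.100002; I≈-5.986246, D=e−e_prev≈0.023061; u=1/4·(-0.100002)+1/4·(-5.986246)+1/4·0.023061≈-1.515797; next y=3/5·(-0.899998)+1/4·(-1.515797)≈-0.918948
n=14: y≈-0.918948, sp=-1, e=sp−y≈-0.081052; I≈-6.067298, D=e−e_prev≈0.018950; u=1/4·(-0.081052)+1/4·(-6.067298)+1/4·0.018950≈-1.532350; next y=3/5·(-0.918948)+1/4·(-1.532350)≈-0.934456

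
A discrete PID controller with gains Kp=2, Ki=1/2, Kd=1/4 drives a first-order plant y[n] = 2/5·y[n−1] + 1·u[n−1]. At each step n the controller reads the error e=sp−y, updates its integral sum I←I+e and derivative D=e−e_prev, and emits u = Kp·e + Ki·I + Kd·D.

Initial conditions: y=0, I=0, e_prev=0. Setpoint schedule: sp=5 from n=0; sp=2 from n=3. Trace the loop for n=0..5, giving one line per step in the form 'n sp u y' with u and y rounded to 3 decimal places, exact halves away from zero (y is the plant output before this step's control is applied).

(exact arithmetic carried between steps; '≈' marks a value shown rounded to 6 d.p. or computed from one; I and e_prev carry over from the previous line; the table rounds u and y to 3 d.p., halves away from zero)
n=0: y=0, sp=5, e=sp−y=5; I=5, D=e−e_prev=5; u=2·5+1/2·5+1/4·5=13.75; next y=2/5·0+1·13.75=13.75
n=1: y=13.75, sp=5, e=sp−y=-8.75; I=-3.75, D=e−e_prev=-13.75; u=2·(-8.75)+1/2·(-3.75)+1/4·(-13.75)=-22.8125; next y=2/5·13.75+1·(-22.8125)=-17.3125
n=2: y=-17.3125, sp=5, e=sp−y=22.3125; I=18.5625, D=e−e_prev=31.0625; u=2·22.3125+1/2·18.5625+1/4·31.0625=61.671875; next y=2/5·(-17.3125)+1·61.671875=54.746875
n=3: y=54.746875, sp=2, e=sp−y=-52.746875; I=-34.184375, D=e−e_prev=-75.059375; u=2·(-52.746875)+1/2·(-34.184375)+1/4·(-75.059375)≈-141.350781; next y=2/5·54.746875+1·(-141.350781)≈-119.452031
n=4: y≈-119.452031, sp=2, e=sp−y≈121.452031; I≈87.267656, D=e−e_prev≈174.198906; u=2·121.452031+1/2·87.267656+1/4·174.198906≈330.087617; next y=2/5·(-119.452031)+1·330.087617≈282.306805
n=5: y≈282.306805, sp=2, e=sp−y≈-280.306805; I≈-193.039148, D=e−e_prev≈-401.758836; u=2·(-280.306805)+1/2·(-193.039148)+1/4·(-401.758836)≈-757.572893; next y=2/5·282.306805+1·(-757.572893)≈-644.650171

0 5 13.750 0.000
1 5 -22.813 13.750
2 5 61.672 -17.313
3 2 -141.351 54.747
4 2 330.088 -119.452
5 2 -757.573 282.307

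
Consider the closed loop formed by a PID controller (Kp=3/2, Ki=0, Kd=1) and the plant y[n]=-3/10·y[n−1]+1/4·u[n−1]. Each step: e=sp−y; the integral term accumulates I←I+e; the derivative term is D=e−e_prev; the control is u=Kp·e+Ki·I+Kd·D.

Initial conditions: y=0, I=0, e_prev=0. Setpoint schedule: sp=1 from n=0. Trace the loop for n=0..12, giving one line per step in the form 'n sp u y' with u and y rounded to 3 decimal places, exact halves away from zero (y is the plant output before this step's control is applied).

(exact arithmetic carried between steps; '≈' marks a value shown rounded to 6 d.p. or computed from one; I and e_prev carry over from the previous line; the table rounds u and y to 3 d.p., halves away from zero)
n=0: y=0, sp=1, e=sp−y=1; I=1, D=e−e_prev=1; u=3/2·1+0·1+1·1=2.5; next y=-3/10·0+1/4·2.5=0.625
n=1: y=0.625, sp=1, e=sp−y=0.375; I=1.375, D=e−e_prev=-0.625; u=3/2·0.375+0·1.375+1·(-0.625)=-0.0625; next y=-3/10·0.625+1/4·(-0.0625)=-0.203125
n=2: y=-0.203125, sp=1, e=sp−y=1.203125; I=2.578125, D=e−e_prev=0.828125; u=3/2·1.203125+0·2.578125+1·0.828125≈2.632813; next y=-3/10·(-0.203125)+1/4·2.632813≈0.719141
n=3: y≈0.719141, sp=1, e=sp−y≈0.280859; I≈2.858984, D=e−e_prev≈-0.922266; u=3/2·0.280859+0·2.858984+1·(-0.922266)≈-0.500977; next y=-3/10·0.719141+1/4·(-0.500977)≈-0.340986
n=4: y≈-0.340986, sp=1, e=sp−y≈1.340986; I≈4.199971, D=e−e_prev≈1.060127; u=3/2·1.340986+0·4.199971+1·1.060127≈3.071606; next y=-3/10·(-0.340986)+1/4·3.071606≈0.870198
n=5: y≈0.870198, sp=1, e=sp−y≈0.129802; I≈4.329773, D=e−e_prev≈-1.211184; u=3/2·0.129802+0·4.329773+1·(-1.211184)≈-1.016480; next y=-3/10·0.870198+1/4·(-1.016480)≈-0.515179
n=6: y≈-0.515179, sp=1, e=sp−y≈1.515179; I≈5.844952, D=e−e_prev≈1.385377; u=3/2·1.515179+0·5.844952+1·1.385377≈3.658146; next y=-3/10·(-0.515179)+1/4·3.658146≈1.069090
n=7: y≈1.069090, sp=1, e=sp−y≈-0.069090; I≈5.775862, D=e−e_prev≈-1.584269; u=3/2·(-0.069090)+0·5.775862+1·(-1.584269)≈-1.687905; next y=-3/10·1.069090+1/4·(-1.687905)≈-0.742703
n=8: y≈-0.742703, sp=1, e=sp−y≈1.742703; I≈7.518566, D=e−e_prev≈1.811793; u=3/2·1.742703+0·7.518566+1·1.811793≈4.425848; next y=-3/10·(-0.742703)+1/4·4.425848≈1.329273
n=9: y≈1.329273, sp=1, e=sp−y≈-0.329273; I≈7.189292, D=e−e_prev≈-2.071976; u=3/2·(-0.329273)+0·7.189292+1·(-2.071976)≈-2.565886; next y=-3/10·1.329273+1/4·(-2.565886)≈-1.040253
n=10: y≈-1.040253, sp=1, e=sp−y≈2.040253; I≈9.229546, D=e−e_prev≈2.369526; u=3/2·2.040253+0·9.229546+1·2.369526≈5.429907; next y=-3/10·(-1.040253)+1/4·5.429907≈1.669553
n=11: y≈1.669553, sp=1, e=sp−y≈-0.669553; I≈8.559993, D=e−e_prev≈-2.709806; u=3/2·(-0.669553)+0·8.559993+1·(-2.709806)≈-3.714135; next y=-3/10·1.669553+1/4·(-3.714135)≈-1.429400
n=12: y≈-1.429400, sp=1, e=sp−y≈2.429400; I≈10.989393, D=e−e_prev≈3.098952; u=3/2·2.429400+0·10.989393+1·3.098952≈6.743052; next y=-3/10·(-1.429400)+1/4·6.743052≈2.114583

0 1 2.500 0.000
1 1 -0.063 0.625
2 1 2.633 -0.203
3 1 -0.501 0.719
4 1 3.072 -0.341
5 1 -1.016 0.870
6 1 3.658 -0.515
7 1 -1.688 1.069
8 1 4.426 -0.743
9 1 -2.566 1.329
10 1 5.430 -1.040
11 1 -3.714 1.670
12 1 6.743 -1.429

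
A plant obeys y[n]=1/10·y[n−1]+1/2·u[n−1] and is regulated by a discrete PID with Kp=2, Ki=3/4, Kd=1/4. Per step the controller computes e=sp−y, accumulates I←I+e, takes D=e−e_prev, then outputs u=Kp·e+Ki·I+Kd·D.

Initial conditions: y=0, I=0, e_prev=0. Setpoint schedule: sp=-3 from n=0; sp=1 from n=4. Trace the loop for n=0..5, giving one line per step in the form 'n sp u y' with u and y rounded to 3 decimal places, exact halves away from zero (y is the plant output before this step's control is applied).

(exact arithmetic carried between steps; '≈' marks a value shown rounded to 6 d.p. or computed from one; I and e_prev carry over from the previous line; the table rounds u and y to 3 d.p., halves away from zero)
n=0: y=0, sp=-3, e=sp−y=-3; I=-3, D=e−e_prev=-3; u=2·(-3)+3/4·(-3)+1/4·(-3)=-9; next y=1/10·0+1/2·(-9)=-4.5
n=1: y=-4.5, sp=-3, e=sp−y=1.5; I=-1.5, D=e−e_prev=4.5; u=2·1.5+3/4·(-1.5)+1/4·4.5=3; next y=1/10·(-4.5)+1/2·3=1.05
n=2: y=1.05, sp=-3, e=sp−y=-4.05; I=-5.55, D=e−e_prev=-5.55; u=2·(-4.05)+3/4·(-5.55)+1/4·(-5.55)=-13.65; next y=1/10·1.05+1/2·(-13.65)=-6.72
n=3: y=-6.72, sp=-3, e=sp−y=3.72; I=-1.83, D=e−e_prev=7.77; u=2·3.72+3/4·(-1.83)+1/4·7.77=8.01; next y=1/10·(-6.72)+1/2·8.01=3.333
n=4: y=3.333, sp=1, e=sp−y=-2.333; I=-4.163, D=e−e_prev=-6.053; u=2·(-2.333)+3/4·(-4.163)+1/4·(-6.053)=-9.3015; next y=1/10·3.333+1/2·(-9.3015)=-4.31745
n=5: y=-4.31745, sp=1, e=sp−y=5.31745; I=1.15445, D=e−e_prev=7.65045; u=2·5.31745+3/4·1.15445+1/4·7.65045=13.41335; next y=1/10·(-4.31745)+1/2·13.41335=6.27493

0 -3 -9.000 0.000
1 -3 3.000 -4.500
2 -3 -13.650 1.050
3 -3 8.010 -6.720
4 1 -9.302 3.333
5 1 13.413 -4.317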